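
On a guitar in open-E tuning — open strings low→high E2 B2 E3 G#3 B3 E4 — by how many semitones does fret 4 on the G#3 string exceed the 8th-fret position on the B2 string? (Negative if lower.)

G#3 at fret 4 → C4 (MIDI 60); B2 at fret 8 → G3 (MIDI 55).
60 − 55 = 5, so the two pitches are 5 semitones apart.

5 semitones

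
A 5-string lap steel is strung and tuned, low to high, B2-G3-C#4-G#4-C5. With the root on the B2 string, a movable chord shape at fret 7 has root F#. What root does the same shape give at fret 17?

E

Moving from fret 7 to fret 17 shifts the root by 10 semitones.
F# up 10 semitones is E.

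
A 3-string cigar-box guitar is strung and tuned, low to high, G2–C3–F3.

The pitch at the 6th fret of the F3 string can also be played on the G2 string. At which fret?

Fret 6 on F3 is MIDI 53 + 6 = 59 (B3). On the G2 string (open MIDI 43), that pitch is 59 − 43 = fret 16.

16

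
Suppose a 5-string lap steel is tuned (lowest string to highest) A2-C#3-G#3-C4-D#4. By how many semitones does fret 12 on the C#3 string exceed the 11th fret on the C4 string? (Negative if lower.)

-10 semitones

C#3 at fret 12 → C#4 (MIDI 61); C4 at fret 11 → B4 (MIDI 71).
61 − 71 = -10, so the two pitches are 10 semitones apart.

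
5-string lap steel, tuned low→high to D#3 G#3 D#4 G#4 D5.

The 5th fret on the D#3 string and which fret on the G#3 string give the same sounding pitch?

D#3 at fret 5 is D#3 + 5 semitones = G#3.
The open G#3 string is 5 semitones above the open D#3, so the same pitch on the G#3 string lies at fret 5 − 5 = 0.

0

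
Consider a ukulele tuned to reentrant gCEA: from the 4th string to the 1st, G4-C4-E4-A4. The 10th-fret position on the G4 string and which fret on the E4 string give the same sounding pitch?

13

G4 at fret 10 is G4 + 10 semitones = F5.
The open E4 string is 3 semitones below the open G4, so the same pitch on the E4 string lies at fret 10 + 3 = 13.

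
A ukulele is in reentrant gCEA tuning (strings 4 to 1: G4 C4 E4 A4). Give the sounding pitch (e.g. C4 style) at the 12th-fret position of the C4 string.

C5

The open C4 string plus 12 semitones: C–C#–D–D#–…–A#–B–C.
The walk passes from B into C once, so the octave number goes from 4 to 5.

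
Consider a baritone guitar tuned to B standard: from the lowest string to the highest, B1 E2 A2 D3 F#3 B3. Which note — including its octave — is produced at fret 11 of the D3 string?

The open D3 string plus 11 semitones: D–D#–E–F–…–B–C–C#.
The walk passes from B into C once, so the octave number goes from 3 to 4.
(Equivalently spelled Db4.)

C#4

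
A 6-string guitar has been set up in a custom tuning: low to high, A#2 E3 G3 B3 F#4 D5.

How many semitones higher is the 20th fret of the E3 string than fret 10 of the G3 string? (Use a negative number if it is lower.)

7 semitones

E3 at fret 20 → C5 (MIDI 72); G3 at fret 10 → F4 (MIDI 65).
72 − 65 = 7, so the two pitches are 7 semitones apart.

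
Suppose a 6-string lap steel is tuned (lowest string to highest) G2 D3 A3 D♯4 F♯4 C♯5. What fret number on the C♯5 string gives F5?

4

F5 is 4 semitones above the open C♯5 (C#–D–D#–E–F), so it sits at fret 4.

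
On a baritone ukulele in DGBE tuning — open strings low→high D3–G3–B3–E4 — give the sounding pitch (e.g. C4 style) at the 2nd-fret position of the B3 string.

The open B3 string plus 2 semitones: B–C–C#.
The walk passes from B into C once, so the octave number goes from 3 to 4.
(Equivalently spelled Db4.)

C#4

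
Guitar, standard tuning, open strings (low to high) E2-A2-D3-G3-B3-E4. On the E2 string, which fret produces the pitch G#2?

4

G#2 is 4 semitones above the open E2 (E–F–F#–G–G#), so it sits at fret 4.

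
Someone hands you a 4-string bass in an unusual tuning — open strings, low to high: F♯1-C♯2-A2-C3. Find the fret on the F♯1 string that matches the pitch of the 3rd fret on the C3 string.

Fret 3 on C3 is MIDI 48 + 3 = 51 (D♯3). On the F♯1 string (open MIDI 30), that pitch is 51 − 30 = fret 21.

21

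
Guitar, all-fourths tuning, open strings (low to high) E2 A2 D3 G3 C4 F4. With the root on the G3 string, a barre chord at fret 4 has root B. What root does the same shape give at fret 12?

Moving from fret 4 to fret 12 shifts the root by 8 semitones.
B up 8 semitones is G.

G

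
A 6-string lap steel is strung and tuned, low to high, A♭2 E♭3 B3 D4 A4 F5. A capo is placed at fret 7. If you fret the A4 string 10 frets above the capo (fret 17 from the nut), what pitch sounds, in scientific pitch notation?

D6

The capo raises the open A4 by 7 semitones to E5; fretting 10 more gives A4 + 7 + 10 = A4 + 17 semitones = D6.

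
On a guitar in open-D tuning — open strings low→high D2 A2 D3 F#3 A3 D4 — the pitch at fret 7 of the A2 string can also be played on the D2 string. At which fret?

14

A2 at fret 7 is A2 + 7 semitones = E3.
The open D2 string is 7 semitones below the open A2, so the same pitch on the D2 string lies at fret 7 + 7 = 14.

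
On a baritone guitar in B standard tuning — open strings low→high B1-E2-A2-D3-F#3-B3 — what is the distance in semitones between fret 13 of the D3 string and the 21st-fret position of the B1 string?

7 semitones

D3 at fret 13 → D#4 (MIDI 63); B1 at fret 21 → G#3 (MIDI 56).
63 − 56 = 7, so the two pitches are 7 semitones apart, with D#4 the higher.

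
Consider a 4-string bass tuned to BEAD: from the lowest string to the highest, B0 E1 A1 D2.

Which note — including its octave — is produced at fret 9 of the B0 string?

G♯1

The open B0 string plus 9 semitones: B–C–C#–D–D#–E–F–F#–G–G#.
The walk passes from B into C once, so the octave number goes from 0 to 1.
(Equivalently spelled A♭1.)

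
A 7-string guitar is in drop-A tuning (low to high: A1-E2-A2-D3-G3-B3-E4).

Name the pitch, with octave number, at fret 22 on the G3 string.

The open G3 string plus 22 semitones: G–G#–A–A#–…–D#–E–F.
The walk passes from B into C 2 times, so the octave number goes from 3 to 5.

F5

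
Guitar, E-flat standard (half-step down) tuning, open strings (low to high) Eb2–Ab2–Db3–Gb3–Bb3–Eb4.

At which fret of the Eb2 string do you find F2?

F2 is 2 semitones above the open Eb2 (Eb–E–F), so it sits at fret 2.

2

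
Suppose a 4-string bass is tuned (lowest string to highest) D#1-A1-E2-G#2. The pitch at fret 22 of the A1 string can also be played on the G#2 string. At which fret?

A1 at fret 22 is A1 + 22 semitones = G3.
The open G#2 string is 11 semitones above the open A1, so the same pitch on the G#2 string lies at fret 22 − 11 = 11.

11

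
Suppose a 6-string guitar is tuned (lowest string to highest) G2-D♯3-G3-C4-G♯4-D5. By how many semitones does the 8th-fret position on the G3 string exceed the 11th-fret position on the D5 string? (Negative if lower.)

-22 semitones

G3 at fret 8 → D♯4 (MIDI 63); D5 at fret 11 → C♯6 (MIDI 85).
63 − 85 = -22, so the two pitches are 22 semitones apart.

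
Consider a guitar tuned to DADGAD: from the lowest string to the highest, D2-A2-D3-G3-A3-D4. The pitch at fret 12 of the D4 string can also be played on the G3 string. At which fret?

D4 at fret 12 is D4 + 12 semitones = D5.
The open G3 string is 7 semitones below the open D4, so the same pitch on the G3 string lies at fret 12 + 7 = 19.

19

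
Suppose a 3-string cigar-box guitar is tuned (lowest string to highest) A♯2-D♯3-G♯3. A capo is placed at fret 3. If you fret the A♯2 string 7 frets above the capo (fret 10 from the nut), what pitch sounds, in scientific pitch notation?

G♯3

The capo raises the open A♯2 by 3 semitones to C♯3; fretting 7 more gives A♯2 + 3 + 7 = A♯2 + 10 semitones = G♯3.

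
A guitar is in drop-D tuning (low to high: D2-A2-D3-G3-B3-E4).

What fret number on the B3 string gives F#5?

F#5 is 19 semitones above the open B3 (B–C–C#–D–…–E–F–F#), so it sits at fret 19.

19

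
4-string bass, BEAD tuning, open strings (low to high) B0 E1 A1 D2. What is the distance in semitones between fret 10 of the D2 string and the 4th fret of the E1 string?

D2 at fret 10 → C3 (MIDI 48); E1 at fret 4 → G#1 (MIDI 32).
48 − 32 = 16, so the two pitches are 16 semitones apart, with C3 the higher.

16 semitones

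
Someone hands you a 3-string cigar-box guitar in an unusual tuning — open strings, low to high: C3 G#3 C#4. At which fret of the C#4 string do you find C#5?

12

C#5 is 12 semitones above the open C#4 (C#–D–D#–E–…–B–C–C#), so it sits at fret 12.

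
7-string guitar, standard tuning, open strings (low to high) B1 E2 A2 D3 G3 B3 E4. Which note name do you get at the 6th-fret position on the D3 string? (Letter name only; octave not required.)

G#

The open D3 string plus 6 semitones: D–D#–E–F–F#–G–G#.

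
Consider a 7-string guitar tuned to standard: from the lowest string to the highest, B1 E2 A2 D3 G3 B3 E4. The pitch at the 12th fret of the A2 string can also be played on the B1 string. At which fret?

22

A2 at fret 12 is A2 + 12 semitones = A3.
The open B1 string is 10 semitones below the open A2, so the same pitch on the B1 string lies at fret 12 + 10 = 22.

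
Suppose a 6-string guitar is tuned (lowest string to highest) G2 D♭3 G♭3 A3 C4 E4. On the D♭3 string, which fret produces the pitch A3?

8

A3 is 8 semitones above the open D♭3 (Db–D–Eb–E–F–Gb–G–Ab–A), so it sits at fret 8.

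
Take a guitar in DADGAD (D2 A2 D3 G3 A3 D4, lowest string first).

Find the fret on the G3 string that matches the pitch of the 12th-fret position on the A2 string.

2

Fret 12 on A2 is MIDI 45 + 12 = 57 (A3). On the G3 string (open MIDI 55), that pitch is 57 − 55 = fret 2.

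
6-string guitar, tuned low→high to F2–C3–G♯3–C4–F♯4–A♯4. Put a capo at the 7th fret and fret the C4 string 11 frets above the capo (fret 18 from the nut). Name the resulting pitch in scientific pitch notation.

F♯5

The capo raises the open C4 by 7 semitones to G4; fretting 11 more gives C4 + 7 + 11 = C4 + 18 semitones = F♯5.
(Also written G♭.)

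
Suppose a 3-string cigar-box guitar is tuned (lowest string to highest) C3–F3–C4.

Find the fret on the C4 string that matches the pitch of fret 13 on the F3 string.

6

F3 at fret 13 is F3 + 13 semitones = Gb4.
The open C4 string is 7 semitones above the open F3, so the same pitch on the C4 string lies at fret 13 − 7 = 6.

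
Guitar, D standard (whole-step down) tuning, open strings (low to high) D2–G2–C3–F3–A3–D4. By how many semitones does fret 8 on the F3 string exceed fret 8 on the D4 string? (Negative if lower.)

-9 semitones

F3 at fret 8 → C♯4 (MIDI 61); D4 at fret 8 → A♯4 (MIDI 70).
61 − 70 = -9, so the two pitches are 9 semitones apart.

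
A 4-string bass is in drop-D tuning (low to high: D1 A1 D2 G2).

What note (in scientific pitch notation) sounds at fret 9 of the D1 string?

D1 is MIDI 26. Adding 9 gives 35, which is B1.

B1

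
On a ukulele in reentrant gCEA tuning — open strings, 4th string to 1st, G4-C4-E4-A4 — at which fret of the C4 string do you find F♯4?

6

F♯4 is 6 semitones above the open C4 (C–C#–D–D#–E–F–F#), so it sits at fret 6.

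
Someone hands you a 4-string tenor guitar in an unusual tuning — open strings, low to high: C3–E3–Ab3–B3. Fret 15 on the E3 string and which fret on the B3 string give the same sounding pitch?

E3 at fret 15 is E3 + 15 semitones = G4.
The open B3 string is 7 semitones above the open E3, so the same pitch on the B3 string lies at fret 15 − 7 = 8.

8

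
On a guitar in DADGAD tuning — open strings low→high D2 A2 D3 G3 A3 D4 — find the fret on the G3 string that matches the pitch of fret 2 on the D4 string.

9

Fret 2 on D4 is MIDI 62 + 2 = 64 (E4). On the G3 string (open MIDI 55), that pitch is 64 − 55 = fret 9.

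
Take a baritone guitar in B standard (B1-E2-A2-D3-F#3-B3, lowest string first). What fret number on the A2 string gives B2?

B2 is 2 semitones above the open A2 (A–A#–B), so it sits at fret 2.

2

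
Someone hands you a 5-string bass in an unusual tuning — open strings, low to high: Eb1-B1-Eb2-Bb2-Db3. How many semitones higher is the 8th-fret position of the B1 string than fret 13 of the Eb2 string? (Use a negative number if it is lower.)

B1 at fret 8 → G2 (MIDI 43); Eb2 at fret 13 → E3 (MIDI 52).
43 − 52 = -9, so the two pitches are 9 semitones apart.

-9 semitones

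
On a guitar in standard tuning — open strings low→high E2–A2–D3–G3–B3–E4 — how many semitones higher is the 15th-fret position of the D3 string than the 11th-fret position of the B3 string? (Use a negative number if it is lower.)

D3 at fret 15 → F4 (MIDI 65); B3 at fret 11 → A♯4 (MIDI 70).
65 − 70 = -5, so the two pitches are 5 semitones apart.

-5 semitones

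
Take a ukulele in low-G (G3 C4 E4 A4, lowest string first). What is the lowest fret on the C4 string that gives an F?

From C4, count semitones up the chromatic scale until reaching F: C–C#–D–D#–E–F — 5 steps.

5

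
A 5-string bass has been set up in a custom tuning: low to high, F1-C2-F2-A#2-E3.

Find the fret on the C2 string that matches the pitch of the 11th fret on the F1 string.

4

F1 at fret 11 is F1 + 11 semitones = E2.
The open C2 string is 7 semitones above the open F1, so the same pitch on the C2 string lies at fret 11 − 7 = 4.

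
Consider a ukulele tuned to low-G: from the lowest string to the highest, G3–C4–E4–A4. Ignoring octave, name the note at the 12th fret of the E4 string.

Each fret is one semitone, so E4 + 12 = E.

E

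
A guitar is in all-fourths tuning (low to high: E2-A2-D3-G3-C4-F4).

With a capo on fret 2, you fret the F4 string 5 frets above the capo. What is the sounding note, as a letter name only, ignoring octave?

The capo raises the open F4 by 2 semitones to G4; fretting 5 more gives F4 + 2 + 5 = F4 + 7 semitones, landing on C.

C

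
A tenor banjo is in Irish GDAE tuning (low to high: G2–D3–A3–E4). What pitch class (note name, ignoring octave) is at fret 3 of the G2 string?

A#

G2 is MIDI 43. Adding 3 gives 46; 46 mod 12 = 10, i.e. A#.
(Equivalently spelled Bb.)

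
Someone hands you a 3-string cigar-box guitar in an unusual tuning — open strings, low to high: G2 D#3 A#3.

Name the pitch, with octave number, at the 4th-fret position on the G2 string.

G2 is MIDI 43. Adding 4 gives 47, which is B2.

B2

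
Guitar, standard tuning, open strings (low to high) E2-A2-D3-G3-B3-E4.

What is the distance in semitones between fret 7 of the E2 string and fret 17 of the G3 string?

25 semitones

E2 at fret 7 → B2 (MIDI 47); G3 at fret 17 → C5 (MIDI 72).
47 − 72 = -25, so the two pitches are 25 semitones apart, with C5 the higher.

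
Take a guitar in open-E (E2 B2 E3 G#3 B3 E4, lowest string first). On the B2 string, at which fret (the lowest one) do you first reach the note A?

From B2, count semitones up the chromatic scale until reaching A: B–C–C#–D–…–G–G#–A — 10 steps.

10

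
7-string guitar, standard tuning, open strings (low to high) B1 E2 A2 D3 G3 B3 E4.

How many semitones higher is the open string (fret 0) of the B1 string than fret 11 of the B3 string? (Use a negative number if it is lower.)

B1 at fret 0 → B1 (MIDI 35); B3 at fret 11 → A#4 (MIDI 70).
35 − 70 = -35, so the two pitches are 35 semitones apart.

-35 semitones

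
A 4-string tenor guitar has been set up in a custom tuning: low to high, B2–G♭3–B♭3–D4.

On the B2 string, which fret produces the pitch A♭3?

9

A♭3 is 9 semitones above the open B2 (B–C–Db–D–Eb–E–F–Gb–G–Ab), so it sits at fret 9.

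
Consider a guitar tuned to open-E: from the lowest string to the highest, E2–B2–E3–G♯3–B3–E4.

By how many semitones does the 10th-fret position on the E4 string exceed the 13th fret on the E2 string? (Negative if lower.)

E4 at fret 10 → D5 (MIDI 74); E2 at fret 13 → F3 (MIDI 53).
74 − 53 = 21, so the two pitches are 21 semitones apart.

21 semitones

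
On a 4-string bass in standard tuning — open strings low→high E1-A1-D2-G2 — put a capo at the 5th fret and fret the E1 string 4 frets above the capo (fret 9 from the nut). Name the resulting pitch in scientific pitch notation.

C♯2

The capo raises the open E1 by 5 semitones to A1; fretting 4 more gives E1 + 5 + 4 = E1 + 9 semitones = C♯2.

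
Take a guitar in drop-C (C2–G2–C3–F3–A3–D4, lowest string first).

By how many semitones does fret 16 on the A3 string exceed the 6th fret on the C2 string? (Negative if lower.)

31 semitones

A3 at fret 16 → C#5 (MIDI 73); C2 at fret 6 → F#2 (MIDI 42).
73 − 42 = 31, so the two pitches are 31 semitones apart.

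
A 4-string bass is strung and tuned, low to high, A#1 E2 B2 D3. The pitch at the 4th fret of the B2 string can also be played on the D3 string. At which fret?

1

B2 at fret 4 is B2 + 4 semitones = D#3.
The open D3 string is 3 semitones above the open B2, so the same pitch on the D3 string lies at fret 4 − 3 = 1.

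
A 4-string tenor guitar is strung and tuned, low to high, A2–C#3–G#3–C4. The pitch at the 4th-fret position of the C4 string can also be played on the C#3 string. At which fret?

Fret 4 on C4 is MIDI 60 + 4 = 64 (E4). On the C#3 string (open MIDI 49), that pitch is 64 − 49 = fret 15.

15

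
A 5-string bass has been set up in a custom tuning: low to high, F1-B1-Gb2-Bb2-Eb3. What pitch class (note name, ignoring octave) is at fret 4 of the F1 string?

A

Each fret is one semitone, so F1 + 4 = A.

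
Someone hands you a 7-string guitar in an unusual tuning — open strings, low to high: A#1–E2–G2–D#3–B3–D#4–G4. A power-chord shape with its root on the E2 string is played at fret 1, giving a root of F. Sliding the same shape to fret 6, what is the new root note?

A#

Moving from fret 1 to fret 6 shifts the root by 5 semitones.
F up 5 semitones is A#.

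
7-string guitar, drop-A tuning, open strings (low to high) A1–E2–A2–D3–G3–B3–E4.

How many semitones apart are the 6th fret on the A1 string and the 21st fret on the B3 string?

A1 at fret 6 → D#2 (MIDI 39); B3 at fret 21 → G#5 (MIDI 80).
39 − 80 = -41, so the two pitches are 41 semitones apart, with G#5 the higher.

41 semitones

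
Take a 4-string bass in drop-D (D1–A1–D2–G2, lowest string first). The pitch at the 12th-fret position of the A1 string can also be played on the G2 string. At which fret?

2

A1 at fret 12 is A1 + 12 semitones = A2.
The open G2 string is 10 semitones above the open A1, so the same pitch on the G2 string lies at fret 12 − 10 = 2.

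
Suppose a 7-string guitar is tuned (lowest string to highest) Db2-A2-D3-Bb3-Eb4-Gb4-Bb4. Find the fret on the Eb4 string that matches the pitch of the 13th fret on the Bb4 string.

20

Fret 13 on Bb4 is MIDI 70 + 13 = 83 (B5). On the Eb4 string (open MIDI 63), that pitch is 83 − 63 = fret 20.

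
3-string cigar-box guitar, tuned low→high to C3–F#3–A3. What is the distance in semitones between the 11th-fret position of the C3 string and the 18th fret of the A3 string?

16 semitones

C3 at fret 11 → B3 (MIDI 59); A3 at fret 18 → D#5 (MIDI 75).
59 − 75 = -16, so the two pitches are 16 semitones apart, with D#5 the higher.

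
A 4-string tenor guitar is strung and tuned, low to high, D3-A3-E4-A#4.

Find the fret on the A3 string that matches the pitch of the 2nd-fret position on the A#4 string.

Fret 2 on A#4 is MIDI 70 + 2 = 72 (C5). On the A3 string (open MIDI 57), that pitch is 72 − 57 = fret 15.

15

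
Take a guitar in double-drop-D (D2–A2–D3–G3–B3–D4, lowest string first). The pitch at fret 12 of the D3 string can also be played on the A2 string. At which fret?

17

D3 at fret 12 is D3 + 12 semitones = D4.
The open A2 string is 5 semitones below the open D3, so the same pitch on the A2 string lies at fret 12 + 5 = 17.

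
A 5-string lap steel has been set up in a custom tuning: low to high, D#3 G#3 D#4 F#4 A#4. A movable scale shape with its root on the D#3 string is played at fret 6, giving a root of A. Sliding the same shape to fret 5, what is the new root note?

Moving from fret 6 to fret 5 shifts the root by -1 semitone.
A down 1 semitone is G#.

G#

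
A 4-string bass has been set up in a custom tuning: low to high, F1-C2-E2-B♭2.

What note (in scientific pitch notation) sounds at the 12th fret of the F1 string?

F2

Each fret is one semitone, so F1 + 12 = F2.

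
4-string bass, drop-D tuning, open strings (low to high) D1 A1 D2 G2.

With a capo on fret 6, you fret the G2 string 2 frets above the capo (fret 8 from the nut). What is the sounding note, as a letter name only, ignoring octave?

D#

The capo raises the open G2 by 6 semitones to C#3; fretting 2 more gives G2 + 6 + 2 = G2 + 8 semitones, landing on D#.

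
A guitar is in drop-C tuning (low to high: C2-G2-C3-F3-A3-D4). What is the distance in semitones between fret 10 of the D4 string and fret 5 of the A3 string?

D4 at fret 10 → C5 (MIDI 72); A3 at fret 5 → D4 (MIDI 62).
72 − 62 = 10, so the two pitches are 10 semitones apart, with C5 the higher.

10 semitones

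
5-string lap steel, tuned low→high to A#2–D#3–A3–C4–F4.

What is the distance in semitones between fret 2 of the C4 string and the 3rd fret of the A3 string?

2 semitones

C4 at fret 2 → D4 (MIDI 62); A3 at fret 3 → C4 (MIDI 60).
62 − 60 = 2, so the two pitches are 2 semitones apart, with D4 the higher.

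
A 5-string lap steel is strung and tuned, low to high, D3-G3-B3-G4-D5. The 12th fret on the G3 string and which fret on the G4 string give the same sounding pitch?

0

G3 at fret 12 is G3 + 12 semitones = G4.
The open G4 string is 12 semitones above the open G3, so the same pitch on the G4 string lies at fret 12 − 12 = 0.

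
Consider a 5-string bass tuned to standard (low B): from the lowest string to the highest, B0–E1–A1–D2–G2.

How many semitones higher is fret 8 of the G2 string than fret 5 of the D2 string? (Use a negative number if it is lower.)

8 semitones

G2 at fret 8 → D#3 (MIDI 51); D2 at fret 5 → G2 (MIDI 43).
51 − 43 = 8, so the two pitches are 8 semitones apart.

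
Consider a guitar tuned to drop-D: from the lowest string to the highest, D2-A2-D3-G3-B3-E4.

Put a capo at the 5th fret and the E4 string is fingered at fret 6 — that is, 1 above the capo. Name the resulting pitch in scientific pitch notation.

A#4

The capo raises the open E4 by 5 semitones to A4; fretting 1 more gives E4 + 5 + 1 = E4 + 6 semitones = A#4.
(Also written Bb.)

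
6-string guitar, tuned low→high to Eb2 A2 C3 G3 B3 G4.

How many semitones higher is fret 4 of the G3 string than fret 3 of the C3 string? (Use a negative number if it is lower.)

G3 at fret 4 → B3 (MIDI 59); C3 at fret 3 → Eb3 (MIDI 51).
59 − 51 = 8, so the two pitches are 8 semitones apart.

8 semitones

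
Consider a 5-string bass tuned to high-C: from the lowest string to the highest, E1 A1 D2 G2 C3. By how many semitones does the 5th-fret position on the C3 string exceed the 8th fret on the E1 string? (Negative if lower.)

17 semitones

C3 at fret 5 → F3 (MIDI 53); E1 at fret 8 → C2 (MIDI 36).
53 − 36 = 17, so the two pitches are 17 semitones apart.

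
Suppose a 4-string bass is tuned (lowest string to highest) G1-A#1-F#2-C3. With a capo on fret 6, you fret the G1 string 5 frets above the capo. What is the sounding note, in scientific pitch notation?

F#2

The capo raises the open G1 by 6 semitones to C#2; fretting 5 more gives G1 + 6 + 5 = G1 + 11 semitones = F#2.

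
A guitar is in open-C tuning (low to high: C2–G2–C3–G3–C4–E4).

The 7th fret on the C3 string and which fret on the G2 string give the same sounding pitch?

12

Fret 7 on C3 is MIDI 48 + 7 = 55 (G3). On the G2 string (open MIDI 43), that pitch is 55 − 43 = fret 12.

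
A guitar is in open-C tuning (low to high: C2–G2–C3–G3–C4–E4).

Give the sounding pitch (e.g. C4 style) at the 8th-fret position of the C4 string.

C4 is MIDI 60. Adding 8 gives 68, which is G#4.
(Equivalently spelled Ab4.)

G#4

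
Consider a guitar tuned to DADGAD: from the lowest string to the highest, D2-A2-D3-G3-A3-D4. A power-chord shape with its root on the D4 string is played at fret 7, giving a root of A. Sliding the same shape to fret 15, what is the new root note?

Moving from fret 7 to fret 15 shifts the root by 8 semitones.
A up 8 semitones is F.

F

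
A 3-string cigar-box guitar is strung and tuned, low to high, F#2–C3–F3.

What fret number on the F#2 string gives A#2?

A#2 is 4 semitones above the open F#2 (F#–G–G#–A–A#), so it sits at fret 4.

4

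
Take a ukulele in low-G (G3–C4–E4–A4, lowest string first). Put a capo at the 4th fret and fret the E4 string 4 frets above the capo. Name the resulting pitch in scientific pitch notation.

The capo raises the open E4 by 4 semitones to G#4; fretting 4 more gives E4 + 4 + 4 = E4 + 8 semitones = C5.

C5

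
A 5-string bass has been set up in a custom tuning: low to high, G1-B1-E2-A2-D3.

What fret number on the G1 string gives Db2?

Db2 is 6 semitones above the open G1 (G–Ab–A–Bb–B–C–Db), so it sits at fret 6.

6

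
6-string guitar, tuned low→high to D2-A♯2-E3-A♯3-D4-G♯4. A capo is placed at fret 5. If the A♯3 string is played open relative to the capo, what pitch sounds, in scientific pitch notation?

The capo raises the open A♯3 by 5 semitones to D♯4; fretting 0 more gives A♯3 + 5 + 0 = A♯3 + 5 semitones = D♯4.

D♯4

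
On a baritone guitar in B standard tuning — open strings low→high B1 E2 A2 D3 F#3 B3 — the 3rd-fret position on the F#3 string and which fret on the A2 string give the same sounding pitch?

12

Fret 3 on F#3 is MIDI 54 + 3 = 57 (A3). On the A2 string (open MIDI 45), that pitch is 57 − 45 = fret 12.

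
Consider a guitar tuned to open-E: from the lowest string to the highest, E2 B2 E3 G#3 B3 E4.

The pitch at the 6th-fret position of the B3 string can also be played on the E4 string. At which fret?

B3 at fret 6 is B3 + 6 semitones = F4.
The open E4 string is 5 semitones above the open B3, so the same pitch on the E4 string lies at fret 6 − 5 = 1.

1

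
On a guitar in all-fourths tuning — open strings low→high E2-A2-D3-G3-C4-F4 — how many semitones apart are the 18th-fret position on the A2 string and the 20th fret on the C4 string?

17 semitones

A2 at fret 18 → D♯4 (MIDI 63); C4 at fret 20 → G♯5 (MIDI 80).
63 − 80 = -17, so the two pitches are 17 semitones apart, with G♯5 the higher.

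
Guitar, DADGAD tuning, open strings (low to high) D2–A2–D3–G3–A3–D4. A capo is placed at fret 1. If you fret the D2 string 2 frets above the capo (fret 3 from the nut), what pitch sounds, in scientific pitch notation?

The capo raises the open D2 by 1 semitone to D#2; fretting 2 more gives D2 + 1 + 2 = D2 + 3 semitones = F2.

F2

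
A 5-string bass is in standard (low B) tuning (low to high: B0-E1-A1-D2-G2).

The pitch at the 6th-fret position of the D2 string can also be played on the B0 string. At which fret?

D2 at fret 6 is D2 + 6 semitones = G#2.
The open B0 string is 15 semitones below the open D2, so the same pitch on the B0 string lies at fret 6 + 15 = 21.

21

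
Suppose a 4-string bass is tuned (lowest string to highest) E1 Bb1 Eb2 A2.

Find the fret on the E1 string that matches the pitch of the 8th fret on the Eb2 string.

Eb2 at fret 8 is Eb2 + 8 semitones = B2.
The open E1 string is 11 semitones below the open Eb2, so the same pitch on the E1 string lies at fret 8 + 11 = 19.

19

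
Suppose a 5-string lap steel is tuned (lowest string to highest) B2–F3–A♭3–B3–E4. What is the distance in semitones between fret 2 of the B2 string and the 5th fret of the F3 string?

9 semitones

B2 at fret 2 → D♭3 (MIDI 49); F3 at fret 5 → B♭3 (MIDI 58).
49 − 58 = -9, so the two pitches are 9 semitones apart, with B♭3 the higher.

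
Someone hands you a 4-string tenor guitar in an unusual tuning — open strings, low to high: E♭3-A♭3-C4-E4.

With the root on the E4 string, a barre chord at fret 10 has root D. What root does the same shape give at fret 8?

Moving from fret 10 to fret 8 shifts the root by -2 semitones.
D down 2 semitones is C.

C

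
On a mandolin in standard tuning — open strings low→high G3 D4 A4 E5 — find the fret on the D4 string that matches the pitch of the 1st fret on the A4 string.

8

A4 at fret 1 is A4 + 1 semitone = A#4.
The open D4 string is 7 semitones below the open A4, so the same pitch on the D4 string lies at fret 1 + 7 = 8.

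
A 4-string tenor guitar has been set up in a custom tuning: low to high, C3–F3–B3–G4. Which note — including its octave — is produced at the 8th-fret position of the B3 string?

Each fret is one semitone, so B3 + 8 = G4.

G4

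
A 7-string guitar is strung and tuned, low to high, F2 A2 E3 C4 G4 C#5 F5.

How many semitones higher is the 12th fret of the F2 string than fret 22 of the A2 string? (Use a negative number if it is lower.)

F2 at fret 12 → F3 (MIDI 53); A2 at fret 22 → G4 (MIDI 67).
53 − 67 = -14, so the two pitches are 14 semitones apart.

-14 semitones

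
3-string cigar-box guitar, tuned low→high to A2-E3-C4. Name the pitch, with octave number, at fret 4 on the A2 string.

C#3

The open A2 string plus 4 semitones: A–A#–B–C–C#.
The walk passes from B into C once, so the octave number goes from 2 to 3.
(Equivalently spelled Db3.)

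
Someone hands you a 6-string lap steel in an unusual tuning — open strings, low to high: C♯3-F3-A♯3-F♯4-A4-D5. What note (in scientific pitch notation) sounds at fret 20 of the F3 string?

C♯5

F3 is MIDI 53. Adding 20 gives 73, which is C♯5.
(Equivalently spelled D♭5.)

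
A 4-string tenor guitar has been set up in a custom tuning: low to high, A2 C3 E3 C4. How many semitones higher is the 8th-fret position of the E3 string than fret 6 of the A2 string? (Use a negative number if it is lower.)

9 semitones

E3 at fret 8 → C4 (MIDI 60); A2 at fret 6 → Eb3 (MIDI 51).
60 − 51 = 9, so the two pitches are 9 semitones apart.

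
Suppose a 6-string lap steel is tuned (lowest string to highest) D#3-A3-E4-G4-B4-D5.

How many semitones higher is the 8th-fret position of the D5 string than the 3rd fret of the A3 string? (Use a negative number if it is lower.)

22 semitones

D5 at fret 8 → A#5 (MIDI 82); A3 at fret 3 → C4 (MIDI 60).
82 − 60 = 22, so the two pitches are 22 semitones apart.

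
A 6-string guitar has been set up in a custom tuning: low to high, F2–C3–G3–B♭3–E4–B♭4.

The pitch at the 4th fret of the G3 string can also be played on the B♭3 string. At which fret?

G3 at fret 4 is G3 + 4 semitones = B3.
The open B♭3 string is 3 semitones above the open G3, so the same pitch on the B♭3 string lies at fret 4 − 3 = 1.

1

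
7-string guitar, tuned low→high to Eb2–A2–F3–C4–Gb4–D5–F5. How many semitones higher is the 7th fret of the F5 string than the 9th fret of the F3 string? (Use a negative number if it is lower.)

22 semitones

F5 at fret 7 → C6 (MIDI 84); F3 at fret 9 → D4 (MIDI 62).
84 − 62 = 22, so the two pitches are 22 semitones apart.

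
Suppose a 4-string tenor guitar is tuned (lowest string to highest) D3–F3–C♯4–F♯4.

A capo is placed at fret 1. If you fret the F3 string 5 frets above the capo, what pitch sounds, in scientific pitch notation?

B3

The capo raises the open F3 by 1 semitone to F♯3; fretting 5 more gives F3 + 1 + 5 = F3 + 6 semitones = B3.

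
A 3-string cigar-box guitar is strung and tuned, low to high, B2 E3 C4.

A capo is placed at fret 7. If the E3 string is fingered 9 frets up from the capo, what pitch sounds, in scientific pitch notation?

The capo raises the open E3 by 7 semitones to B3; fretting 9 more gives E3 + 7 + 9 = E3 + 16 semitones = G#4.
(Also written Ab.)

G#4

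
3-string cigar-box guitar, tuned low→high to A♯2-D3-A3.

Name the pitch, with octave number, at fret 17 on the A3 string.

A3 is MIDI 57. Adding 17 gives 74, which is D5.

D5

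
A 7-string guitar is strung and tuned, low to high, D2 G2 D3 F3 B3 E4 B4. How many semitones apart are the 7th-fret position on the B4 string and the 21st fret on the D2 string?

19 semitones

B4 at fret 7 → F♯5 (MIDI 78); D2 at fret 21 → B3 (MIDI 59).
78 − 59 = 19, so the two pitches are 19 semitones apart, with F♯5 the higher.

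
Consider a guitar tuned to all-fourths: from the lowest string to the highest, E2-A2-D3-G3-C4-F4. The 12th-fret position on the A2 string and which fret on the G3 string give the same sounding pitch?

Fret 12 on A2 is MIDI 45 + 12 = 57 (A3). On the G3 string (open MIDI 55), that pitch is 57 − 55 = fret 2.

2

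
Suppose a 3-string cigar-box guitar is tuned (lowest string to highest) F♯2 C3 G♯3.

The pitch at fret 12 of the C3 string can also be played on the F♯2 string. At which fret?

18

C3 at fret 12 is C3 + 12 semitones = C4.
The open F♯2 string is 6 semitones below the open C3, so the same pitch on the F♯2 string lies at fret 12 + 6 = 18.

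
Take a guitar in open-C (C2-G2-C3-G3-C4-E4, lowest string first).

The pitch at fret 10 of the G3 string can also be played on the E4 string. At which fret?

Fret 10 on G3 is MIDI 55 + 10 = 65 (F4). On the E4 string (open MIDI 64), that pitch is 65 − 64 = fret 1.

1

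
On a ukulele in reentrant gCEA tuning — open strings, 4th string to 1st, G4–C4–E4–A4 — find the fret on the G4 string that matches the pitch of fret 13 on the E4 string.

E4 at fret 13 is E4 + 13 semitones = F5.
The open G4 string is 3 semitones above the open E4, so the same pitch on the G4 string lies at fret 13 − 3 = 10.

10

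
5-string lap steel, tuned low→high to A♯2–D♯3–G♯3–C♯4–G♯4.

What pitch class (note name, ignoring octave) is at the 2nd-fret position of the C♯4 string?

The open C♯4 string plus 2 semitones: C#–D–D#.
(Equivalently spelled E♭.)

D♯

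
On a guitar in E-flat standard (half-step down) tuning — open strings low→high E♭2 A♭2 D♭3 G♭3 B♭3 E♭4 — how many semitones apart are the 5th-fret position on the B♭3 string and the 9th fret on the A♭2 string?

10 semitones

B♭3 at fret 5 → E♭4 (MIDI 63); A♭2 at fret 9 → F3 (MIDI 53).
63 − 53 = 10, so the two pitches are 10 semitones apart, with E♭4 the higher.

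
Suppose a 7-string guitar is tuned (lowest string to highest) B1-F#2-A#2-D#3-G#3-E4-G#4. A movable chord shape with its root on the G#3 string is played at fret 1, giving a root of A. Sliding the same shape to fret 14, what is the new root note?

A#

Moving from fret 1 to fret 14 shifts the root by 13 semitones.
A up 13 semitones is A#.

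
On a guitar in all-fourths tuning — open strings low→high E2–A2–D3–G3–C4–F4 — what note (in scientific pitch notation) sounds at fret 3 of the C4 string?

D#4

The open C4 string plus 3 semitones: C–C#–D–D#.
No B→C boundary is crossed, so the octave stays at 4.
(Equivalently spelled Eb4.)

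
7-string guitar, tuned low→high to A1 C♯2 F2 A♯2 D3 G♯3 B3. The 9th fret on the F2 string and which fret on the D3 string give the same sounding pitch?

0

F2 at fret 9 is F2 + 9 semitones = D3.
The open D3 string is 9 semitones above the open F2, so the same pitch on the D3 string lies at fret 9 − 9 = 0.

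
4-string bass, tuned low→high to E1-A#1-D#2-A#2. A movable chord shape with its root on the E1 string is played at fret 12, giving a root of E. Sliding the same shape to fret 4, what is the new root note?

Moving from fret 12 to fret 4 shifts the root by -8 semitones.
E down 8 semitones is G#.

G#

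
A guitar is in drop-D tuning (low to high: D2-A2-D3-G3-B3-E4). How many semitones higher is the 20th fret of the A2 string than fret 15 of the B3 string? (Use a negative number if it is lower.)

-9 semitones

A2 at fret 20 → F4 (MIDI 65); B3 at fret 15 → D5 (MIDI 74).
65 − 74 = -9, so the two pitches are 9 semitones apart.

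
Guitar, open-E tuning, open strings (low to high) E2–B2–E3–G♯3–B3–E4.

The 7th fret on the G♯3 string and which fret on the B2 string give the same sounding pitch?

Fret 7 on G♯3 is MIDI 56 + 7 = 63 (D♯4). On the B2 string (open MIDI 47), that pitch is 63 − 47 = fret 16.

16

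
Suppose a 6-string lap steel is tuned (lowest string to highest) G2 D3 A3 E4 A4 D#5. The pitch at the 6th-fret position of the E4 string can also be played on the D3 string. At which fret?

20

E4 at fret 6 is E4 + 6 semitones = A#4.
The open D3 string is 14 semitones below the open E4, so the same pitch on the D3 string lies at fret 6 + 14 = 20.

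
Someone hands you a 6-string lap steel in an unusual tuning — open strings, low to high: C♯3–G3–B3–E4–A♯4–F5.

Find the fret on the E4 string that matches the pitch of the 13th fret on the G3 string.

4

G3 at fret 13 is G3 + 13 semitones = G♯4.
The open E4 string is 9 semitones above the open G3, so the same pitch on the E4 string lies at fret 13 − 9 = 4.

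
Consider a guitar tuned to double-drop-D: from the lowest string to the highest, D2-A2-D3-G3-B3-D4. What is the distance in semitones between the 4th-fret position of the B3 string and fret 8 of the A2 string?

10 semitones

B3 at fret 4 → D#4 (MIDI 63); A2 at fret 8 → F3 (MIDI 53).
63 − 53 = 10, so the two pitches are 10 semitones apart, with D#4 the higher.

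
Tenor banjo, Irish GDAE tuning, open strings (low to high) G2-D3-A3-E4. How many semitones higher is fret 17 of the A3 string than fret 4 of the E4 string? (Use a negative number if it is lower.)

6 semitones

A3 at fret 17 → D5 (MIDI 74); E4 at fret 4 → G#4 (MIDI 68).
74 − 68 = 6, so the two pitches are 6 semitones apart.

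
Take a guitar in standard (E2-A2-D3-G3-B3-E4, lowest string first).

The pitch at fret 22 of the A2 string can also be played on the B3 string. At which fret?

A2 at fret 22 is A2 + 22 semitones = G4.
The open B3 string is 14 semitones above the open A2, so the same pitch on the B3 string lies at fret 22 − 14 = 8.

8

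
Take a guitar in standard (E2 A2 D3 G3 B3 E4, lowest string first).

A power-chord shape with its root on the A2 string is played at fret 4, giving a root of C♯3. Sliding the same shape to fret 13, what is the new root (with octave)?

Moving from fret 4 to fret 13 shifts the root by 9 semitones.
C♯3 up 9 semitones is A♯3.

A♯3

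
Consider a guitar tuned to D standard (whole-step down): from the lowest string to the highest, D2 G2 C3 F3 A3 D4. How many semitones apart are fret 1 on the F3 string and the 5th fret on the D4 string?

13 semitones

F3 at fret 1 → F#3 (MIDI 54); D4 at fret 5 → G4 (MIDI 67).
54 − 67 = -13, so the two pitches are 13 semitones apart, with G4 the higher.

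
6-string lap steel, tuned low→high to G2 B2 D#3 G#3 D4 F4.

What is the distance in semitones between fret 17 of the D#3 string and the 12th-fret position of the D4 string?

D#3 at fret 17 → G#4 (MIDI 68); D4 at fret 12 → D5 (MIDI 74).
68 − 74 = -6, so the two pitches are 6 semitones apart, with D5 the higher.

6 semitones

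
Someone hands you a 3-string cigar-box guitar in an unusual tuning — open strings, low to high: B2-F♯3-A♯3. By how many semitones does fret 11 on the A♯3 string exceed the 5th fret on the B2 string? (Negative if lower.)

17 semitones

A♯3 at fret 11 → A4 (MIDI 69); B2 at fret 5 → E3 (MIDI 52).
69 − 52 = 17, so the two pitches are 17 semitones apart.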